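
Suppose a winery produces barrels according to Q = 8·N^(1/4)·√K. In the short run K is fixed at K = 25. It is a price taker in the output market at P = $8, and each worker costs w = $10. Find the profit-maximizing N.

With K = 25, MP_N = (1/4)·8·N^(-3/4)·25^(1/2) = 10·N^(-3/4).
Profit maximization for a price taker requires P·MP_N = w: 8·10·N^(-3/4) = 10.
So N^(-3/4) = 0.125, which gives N = 16.

N* = 16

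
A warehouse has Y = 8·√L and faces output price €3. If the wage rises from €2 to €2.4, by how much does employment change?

ΔL = -11

From P·MP_L = w with MP_L = 4·L^(-1/2), the labor demand is L(w) = (12/w)^(2).
At w = 2: L = 36. At w = 2.4: L = 25.
ΔL = 25 − 36 = -11.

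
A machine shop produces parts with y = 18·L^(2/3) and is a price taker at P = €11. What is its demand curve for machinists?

L(w) = 2299968/w³

MP_L = (2/3)·18·L^(-1/3) = 12·L^(-1/3).
Setting P·MP_L = w: 132·L^(-1/3) = w.
Solving for L: L^(-1/3) = w/132, so L = (132/w)^(3).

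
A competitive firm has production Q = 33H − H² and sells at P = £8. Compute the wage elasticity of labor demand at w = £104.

ε = -0.65

From P·MP_H = w with MP_H = 33 − 2H, labor demand is H(w) = (33 − w/8)/2.
dH/dw = −1/(16) = -0.0625.
At w = 104, H = 10, so ε = (dH/dw)·(w/H) = (-0.0625)·(104/10) = -0.65.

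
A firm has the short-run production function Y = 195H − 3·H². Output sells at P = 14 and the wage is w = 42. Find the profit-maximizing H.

The marginal product of H is MP_H = 195 − 6H.
A price-taking firm hires until the value of the marginal product equals the wage: P·MP_H = w, so 14·(195 − 6H) = 42.
Then 195 − 6H = 3, giving H = 32.

H* = 32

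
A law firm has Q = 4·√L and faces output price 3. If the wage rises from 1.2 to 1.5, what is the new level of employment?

From P·MP_L = w with MP_L = 2·L^(-1/2), the labor demand is L(w) = (6/w)^(2).
At w = 1.2: L = 25. At w = 1.5: L = 16.

L* = 16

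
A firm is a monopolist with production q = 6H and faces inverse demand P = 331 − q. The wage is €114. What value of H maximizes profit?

Marginal revenue from the inverse demand is MR = 331 − 2q.
The marginal product is MP_H = 6.
A monopolist hires until marginal revenue product equals the wage: MR·MP_H = w.
(331 − 12H)·6 = 114, so H = 26.

H* = 26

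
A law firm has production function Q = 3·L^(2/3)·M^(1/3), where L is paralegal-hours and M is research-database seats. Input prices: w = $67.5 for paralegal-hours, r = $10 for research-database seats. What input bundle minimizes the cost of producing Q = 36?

L* = 8, M* = 27

Cost minimization requires the marginal rate of technical substitution to equal the input-price ratio: MP_L/MP_M = w/r.
Here MP_L/MP_M = (2/3)·(M/L)/(1/3) = 2·(M/L). Setting this equal to 67.5/10 = 6.75 gives M = 3.375L.
Substituting into Q = 36: 3·L^(2/3)·(3.375L)^(1/3) = 36.
Solving, L = 8 and M = 27.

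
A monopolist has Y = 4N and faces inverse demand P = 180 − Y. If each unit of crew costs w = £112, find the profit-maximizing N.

Marginal revenue from the inverse demand is MR = 180 − 2Y.
The marginal product is MP_N = 4.
A monopolist hires until marginal revenue product equals the wage: MR·MP_N = w.
(180 − 8N)·4 = 112, so N = 19.

N* = 19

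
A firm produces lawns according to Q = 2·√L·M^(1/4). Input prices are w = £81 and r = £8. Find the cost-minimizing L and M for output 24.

L* = 16, M* = 81

Cost minimization requires the marginal rate of technical substitution to equal the input-price ratio: MP_L/MP_M = w/r.
Here MP_L/MP_M = (1/2)·(M/L)/(1/4) = 2·(M/L). Setting this equal to 81/8 = 10.125 gives M = 5.0625L.
Substituting into Q = 24: 2·L^(1/2)·(5.0625L)^(1/4) = 24.
Solving, L = 16 and M = 81.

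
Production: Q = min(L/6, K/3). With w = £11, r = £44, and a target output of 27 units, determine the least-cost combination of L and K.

L* = 162, K* = 81

With a fixed-proportions technology, the cost-minimizing bundle uses no slack in either input: L/6 = K/3 = Q.
So L = 6·27 = 162 and K = 3·27 = 81.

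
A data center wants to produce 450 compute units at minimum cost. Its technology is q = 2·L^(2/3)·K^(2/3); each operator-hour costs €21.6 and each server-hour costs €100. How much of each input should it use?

Cost minimization requires the marginal rate of technical substitution to equal the input-price ratio: MP_L/MP_K = w/r.
Here MP_L/MP_K = (2/3)·(K/L)/(2/3) = (K/L). Setting this equal to 21.6/100 = 0.216 gives K = 0.216L.
Substituting into q = 450: 2·L^(2/3)·(0.216L)^(2/3) = 450.
Solving, L = 125 and K = 27.

L* = 125, K* = 27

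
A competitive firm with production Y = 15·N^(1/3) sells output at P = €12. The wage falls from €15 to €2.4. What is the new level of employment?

From P·MP_N = w with MP_N = 5·N^(-2/3), the labor demand is N(w) = (60/w)^(3/2).
At w = 15: N = 8. At w = 2.4: N = 125.

N* = 125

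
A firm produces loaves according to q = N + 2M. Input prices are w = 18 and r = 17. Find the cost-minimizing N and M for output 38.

The inputs are perfect substitutes, so the firm uses whichever has the lower cost per unit of output.
Cost per unit of output via N is 18; via M it is 8.5. M is cheaper.
Producing q = 38 with M alone: N = 0, M = 19.

N* = 0, M* = 19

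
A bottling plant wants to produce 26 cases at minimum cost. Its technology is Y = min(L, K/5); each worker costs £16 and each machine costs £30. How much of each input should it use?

L* = 26, K* = 130

With a fixed-proportions technology, the cost-minimizing bundle uses no slack in either input: L = K/5 = Y.
So L = 26 and K = 5·26 = 130.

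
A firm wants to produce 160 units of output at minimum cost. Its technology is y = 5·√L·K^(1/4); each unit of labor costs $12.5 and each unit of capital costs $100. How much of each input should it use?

Cost minimization requires the marginal rate of technical substitution to equal the input-price ratio: MP_L/MP_K = w/r.
Here MP_L/MP_K = (1/2)·(K/L)/(1/4) = 2·(K/L). Setting this equal to 12.5/100 = 0.125 gives K = 0.0625L.
Substituting into y = 160: 5·L^(1/2)·(0.0625L)^(1/4) = 160.
Solving, L = 256 and K = 16.

L* = 256, K* = 16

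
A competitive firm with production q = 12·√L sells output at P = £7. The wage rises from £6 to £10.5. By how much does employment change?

From P·MP_L = w with MP_L = 6·L^(-1/2), the labor demand is L(w) = (42/w)^(2).
At w = 6: L = 49. At w = 10.5: L = 16.
ΔL = 16 − 49 = -33.

ΔL = -33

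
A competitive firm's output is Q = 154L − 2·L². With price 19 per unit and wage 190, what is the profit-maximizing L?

L* = 36

The marginal product of L is MP_L = 154 − 4L.
A price-taking firm hires until the value of the marginal product equals the wage: P·MP_L = w, so 19·(154 − 4L) = 190.
Then 154 − 4L = 10, giving L = 36.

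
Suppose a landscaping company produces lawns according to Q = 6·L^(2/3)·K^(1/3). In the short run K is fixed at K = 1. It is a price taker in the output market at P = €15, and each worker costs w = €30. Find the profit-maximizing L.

L* = 8

With K = 1, MP_L = (2/3)·6·L^(-1/3)·1^(1/3) = 4·L^(-1/3).
Profit maximization for a price taker requires P·MP_L = w: 15·4·L^(-1/3) = 30.
So L^(-1/3) = 0.5, which gives L = 8.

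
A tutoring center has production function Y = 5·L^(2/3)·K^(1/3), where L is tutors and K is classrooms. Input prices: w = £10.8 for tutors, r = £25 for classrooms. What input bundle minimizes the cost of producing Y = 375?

L* = 125, K* = 27

Cost minimization requires the marginal rate of technical substitution to equal the input-price ratio: MP_L/MP_K = w/r.
Here MP_L/MP_K = (2/3)·(K/L)/(1/3) = 2·(K/L). Setting this equal to 10.8/25 = 0.432 gives K = 0.216L.
Substituting into Y = 375: 5·L^(2/3)·(0.216L)^(1/3) = 375.
Solving, L = 125 and K = 27.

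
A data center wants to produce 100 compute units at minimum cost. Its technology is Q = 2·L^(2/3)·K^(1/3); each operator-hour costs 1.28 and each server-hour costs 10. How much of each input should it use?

L* = 125, K* = 8

Cost minimization requires the marginal rate of technical substitution to equal the input-price ratio: MP_L/MP_K = w/r.
Here MP_L/MP_K = (2/3)·(K/L)/(1/3) = 2·(K/L). Setting this equal to 1.28/10 = 0.128 gives K = 0.064L.
Substituting into Q = 100: 2·L^(2/3)·(0.064L)^(1/3) = 100.
Solving, L = 125 and K = 8.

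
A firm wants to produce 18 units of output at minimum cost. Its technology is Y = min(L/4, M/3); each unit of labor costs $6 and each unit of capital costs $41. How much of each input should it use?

With a fixed-proportions technology, the cost-minimizing bundle uses no slack in either input: L/4 = M/3 = Y.
So L = 4·18 = 72 and M = 3·18 = 54.

L* = 72, M* = 54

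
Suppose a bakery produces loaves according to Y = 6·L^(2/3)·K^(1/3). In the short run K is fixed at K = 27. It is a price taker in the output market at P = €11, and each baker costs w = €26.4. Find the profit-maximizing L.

L* = 125

With K = 27, MP_L = (2/3)·6·L^(-1/3)·27^(1/3) = 12·L^(-1/3).
Profit maximization for a price taker requires P·MP_L = w: 11·12·L^(-1/3) = 26.4.
So L^(-1/3) = 0.2, which gives L = 125.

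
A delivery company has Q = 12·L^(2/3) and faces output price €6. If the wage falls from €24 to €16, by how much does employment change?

From P·MP_L = w with MP_L = 8·L^(-1/3), the labor demand is L(w) = (48/w)^(3).
At w = 24: L = 8. At w = 16: L = 27.
ΔL = 27 − 8 = 19.

ΔL = 19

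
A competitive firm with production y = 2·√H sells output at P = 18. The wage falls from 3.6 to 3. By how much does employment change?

ΔH = 11

From P·MP_H = w with MP_H = H^(-1/2), the labor demand is H(w) = (18/w)^(2).
At w = 3.6: H = 25. At w = 3: H = 36.
ΔH = 36 − 25 = 11.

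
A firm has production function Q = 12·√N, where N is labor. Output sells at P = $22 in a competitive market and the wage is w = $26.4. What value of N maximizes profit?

MP_N = (1/2)·12·N^(-1/2) = 6·N^(-1/2).
Profit maximization for a price taker requires P·MP_N = w: 22·6·N^(-1/2) = 26.4.
So N^(-1/2) = 0.2, which gives N = 25.

N* = 25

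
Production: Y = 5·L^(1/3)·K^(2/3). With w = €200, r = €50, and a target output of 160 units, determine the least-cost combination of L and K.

Cost minimization requires the marginal rate of technical substitution to equal the input-price ratio: MP_L/MP_K = w/r.
Here MP_L/MP_K = (1/3)·(K/L)/(2/3) = 0.5·(K/L). Setting this equal to 200/50 = 4 gives K = 8L.
Substituting into Y = 160: 5·L^(1/3)·(8L)^(2/3) = 160.
Solving, L = 8 and K = 64.

L* = 8, K* = 64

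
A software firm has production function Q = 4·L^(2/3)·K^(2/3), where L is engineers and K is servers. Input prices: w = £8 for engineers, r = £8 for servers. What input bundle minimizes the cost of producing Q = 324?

Cost minimization requires the marginal rate of technical substitution to equal the input-price ratio: MP_L/MP_K = w/r.
Here MP_L/MP_K = (2/3)·(K/L)/(2/3) = (K/L). Setting this equal to 8/8 = 1 gives K = L.
Substituting into Q = 324: 4·L^(2/3)·(L)^(2/3) = 324.
Solving, L = 27 and K = 27.

L* = 27, K* = 27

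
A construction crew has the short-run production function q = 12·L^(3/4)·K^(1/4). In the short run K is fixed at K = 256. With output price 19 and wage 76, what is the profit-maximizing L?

L* = 6561

With K = 256, MP_L = (3/4)·12·L^(-1/4)·256^(1/4) = 36·L^(-1/4).
Profit maximization for a price taker requires P·MP_L = w: 19·36·L^(-1/4) = 76.
So L^(-1/4) = 1/9, which gives L = 6561.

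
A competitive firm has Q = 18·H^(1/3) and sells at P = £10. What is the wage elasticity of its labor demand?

MP_H = (1/3)·18·H^(-2/3), so P·MP_H = w gives 60·H^(-2/3) = w.
Solving, H(w) = (60/w)^(3/2). This is a constant-elasticity form: H ∝ w^(−3/2), so ε = −3/2.

ε = -1.5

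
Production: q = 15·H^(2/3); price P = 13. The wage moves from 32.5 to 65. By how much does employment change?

ΔH = -56

From P·MP_H = w with MP_H = 10·H^(-1/3), the labor demand is H(w) = (130/w)^(3).
At w = 32.5: H = 64. At w = 65: H = 8.
ΔH = 8 − 64 = -56.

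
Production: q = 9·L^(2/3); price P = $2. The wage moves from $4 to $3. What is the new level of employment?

From P·MP_L = w with MP_L = 6·L^(-1/3), the labor demand is L(w) = (12/w)^(3).
At w = 4: L = 27. At w = 3: L = 64.

L* = 64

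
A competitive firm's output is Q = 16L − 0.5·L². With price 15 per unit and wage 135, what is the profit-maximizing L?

L* = 7

The marginal product of L is MP_L = 16 − L.
A price-taking firm hires until the value of the marginal product equals the wage: P·MP_L = w, so 15·(16 − L) = 135.
Then 16 − L = 9, giving L = 7.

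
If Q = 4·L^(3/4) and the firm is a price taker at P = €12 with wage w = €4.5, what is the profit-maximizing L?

L* = 4096

MP_L = (3/4)·4·L^(-1/4) = 3·L^(-1/4).
Profit maximization for a price taker requires P·MP_L = w: 12·3·L^(-1/4) = 4.5.
So L^(-1/4) = 0.125, which gives L = 4096.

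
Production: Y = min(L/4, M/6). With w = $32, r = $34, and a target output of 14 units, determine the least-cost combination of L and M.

L* = 56, M* = 84

With a fixed-proportions technology, the cost-minimizing bundle uses no slack in either input: L/4 = M/6 = Y.
So L = 4·14 = 56 and M = 6·14 = 84.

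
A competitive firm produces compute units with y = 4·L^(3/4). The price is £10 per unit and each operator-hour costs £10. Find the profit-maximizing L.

L* = 81

MP_L = (3/4)·4·L^(-1/4) = 3·L^(-1/4).
Profit maximization for a price taker requires P·MP_L = w: 10·3·L^(-1/4) = 10.
So L^(-1/4) = 1/3, which gives L = 81.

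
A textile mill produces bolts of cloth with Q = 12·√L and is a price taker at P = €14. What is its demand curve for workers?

L(w) = 7056/w²

MP_L = (1/2)·12·L^(-1/2) = 6·L^(-1/2).
Setting P·MP_L = w: 84·L^(-1/2) = w.
Solving for L: L^(-1/2) = w/84, so L = (84/w)^(2).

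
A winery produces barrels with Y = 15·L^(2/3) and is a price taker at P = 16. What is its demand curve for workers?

L(w) = 4096000/w³

MP_L = (2/3)·15·L^(-1/3) = 10·L^(-1/3).
Setting P·MP_L = w: 160·L^(-1/3) = w.
Solving for L: L^(-1/3) = w/160, so L = (160/w)^(3).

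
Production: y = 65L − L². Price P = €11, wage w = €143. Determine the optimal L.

The marginal product of L is MP_L = 65 − 2L.
A price-taking firm hires until the value of the marginal product equals the wage: P·MP_L = w, so 11·(65 − 2L) = 143.
Then 65 − 2L = 13, giving L = 26.

L* = 26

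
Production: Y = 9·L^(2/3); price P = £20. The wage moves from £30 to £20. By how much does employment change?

ΔL = 152

From P·MP_L = w with MP_L = 6·L^(-1/3), the labor demand is L(w) = (120/w)^(3).
At w = 30: L = 64. At w = 20: L = 216.
ΔL = 216 − 64 = 152.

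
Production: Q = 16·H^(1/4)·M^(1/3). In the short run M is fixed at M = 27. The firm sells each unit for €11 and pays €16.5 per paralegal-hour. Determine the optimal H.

With M = 27, MP_H = (1/4)·16·H^(-3/4)·27^(1/3) = 12·H^(-3/4).
Profit maximization for a price taker requires P·MP_H = w: 11·12·H^(-3/4) = 16.5.
So H^(-3/4) = 0.125, which gives H = 16.

H* = 16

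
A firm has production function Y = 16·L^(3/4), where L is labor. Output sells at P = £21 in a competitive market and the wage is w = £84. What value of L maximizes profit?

L* = 81

MP_L = (3/4)·16·L^(-1/4) = 12·L^(-1/4).
Profit maximization for a price taker requires P·MP_L = w: 21·12·L^(-1/4) = 84.
So L^(-1/4) = 1/3, which gives L = 81.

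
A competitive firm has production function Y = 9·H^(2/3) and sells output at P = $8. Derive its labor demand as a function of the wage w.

MP_H = (2/3)·9·H^(-1/3) = 6·H^(-1/3).
Setting P·MP_H = w: 48·H^(-1/3) = w.
Solving for H: H^(-1/3) = w/48, so H = (48/w)^(3).

H(w) = 110592/w³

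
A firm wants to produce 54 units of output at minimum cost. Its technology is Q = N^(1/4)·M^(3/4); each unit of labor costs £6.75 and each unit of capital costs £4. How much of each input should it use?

N* = 16, M* = 81

Cost minimization requires the marginal rate of technical substitution to equal the input-price ratio: MP_N/MP_M = w/r.
Here MP_N/MP_M = (1/4)·(M/N)/(3/4) = (1/3)·(M/N). Setting this equal to 6.75/4 = 1.6875 gives M = 5.0625N.
Substituting into Q = 54: N^(1/4)·(5.0625N)^(3/4) = 54.
Solving, N = 16 and M = 81.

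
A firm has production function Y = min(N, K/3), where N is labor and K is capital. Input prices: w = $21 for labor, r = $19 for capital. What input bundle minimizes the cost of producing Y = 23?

N* = 23, K* = 69

With a fixed-proportions technology, the cost-minimizing bundle uses no slack in either input: N = K/3 = Y.
So N = 23 and K = 3·23 = 69.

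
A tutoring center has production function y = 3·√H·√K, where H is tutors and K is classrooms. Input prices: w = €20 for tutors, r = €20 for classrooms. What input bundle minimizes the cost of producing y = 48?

Cost minimization requires the marginal rate of technical substitution to equal the input-price ratio: MP_H/MP_K = w/r.
Here MP_H/MP_K = (1/2)·(K/H)/(1/2) = (K/H). Setting this equal to 20/20 = 1 gives K = H.
Substituting into y = 48: 3·H^(1/2)·(H)^(1/2) = 48.
Solving, H = 16 and K = 16.

H* = 16, K* = 16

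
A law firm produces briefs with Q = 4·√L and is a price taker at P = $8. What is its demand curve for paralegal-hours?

MP_L = (1/2)·4·L^(-1/2) = 2·L^(-1/2).
Setting P·MP_L = w: 16·L^(-1/2) = w.
Solving for L: L^(-1/2) = w/16, so L = (16/w)^(2).

L(w) = 256/w²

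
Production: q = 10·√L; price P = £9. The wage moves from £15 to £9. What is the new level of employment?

From P·MP_L = w with MP_L = 5·L^(-1/2), the labor demand is L(w) = (45/w)^(2).
At w = 15: L = 9. At w = 9: L = 25.

L* = 25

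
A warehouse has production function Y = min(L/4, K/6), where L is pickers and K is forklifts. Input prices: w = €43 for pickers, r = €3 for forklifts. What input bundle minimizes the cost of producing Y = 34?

With a fixed-proportions technology, the cost-minimizing bundle uses no slack in either input: L/4 = K/6 = Y.
So L = 4·34 = 136 and K = 6·34 = 204.

L* = 136, K* = 204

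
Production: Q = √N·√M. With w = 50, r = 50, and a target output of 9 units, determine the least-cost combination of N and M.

N* = 9, M* = 9

Cost minimization requires the marginal rate of technical substitution to equal the input-price ratio: MP_N/MP_M = w/r.
Here MP_N/MP_M = (1/2)·(M/N)/(1/2) = (M/N). Setting this equal to 50/50 = 1 gives M = N.
Substituting into Q = 9: N^(1/2)·(N)^(1/2) = 9.
Solving, N = 9 and M = 9.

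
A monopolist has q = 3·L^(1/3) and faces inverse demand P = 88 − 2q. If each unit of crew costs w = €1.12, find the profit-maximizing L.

Marginal revenue from the inverse demand is MR = 88 − 4q.
The marginal product is MP_L = L^(-2/3).
A monopolist hires until marginal revenue product equals the wage: MR·MP_L = w.
At L, q = 3·L^(1/3). Substituting and solving: (88 − 12·L^(1/3))·L^(-2/3) = 1.12 gives L = 125.

L* = 125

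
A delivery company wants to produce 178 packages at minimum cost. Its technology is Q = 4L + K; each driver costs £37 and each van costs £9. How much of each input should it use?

The inputs are perfect substitutes, so the firm uses whichever has the lower cost per unit of output.
Cost per unit of output via L is 9.25; via K it is 9. K is cheaper.
Producing Q = 178 with K alone: L = 0, K = 178.

L* = 0, K* = 178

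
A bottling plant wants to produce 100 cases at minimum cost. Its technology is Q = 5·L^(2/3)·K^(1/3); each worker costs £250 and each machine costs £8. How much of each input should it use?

Cost minimization requires the marginal rate of technical substitution to equal the input-price ratio: MP_L/MP_K = w/r.
Here MP_L/MP_K = (2/3)·(K/L)/(1/3) = 2·(K/L). Setting this equal to 250/8 = 31.25 gives K = 15.625L.
Substituting into Q = 100: 5·L^(2/3)·(15.625L)^(1/3) = 100.
Solving, L = 8 and K = 125.

L* = 8, K* = 125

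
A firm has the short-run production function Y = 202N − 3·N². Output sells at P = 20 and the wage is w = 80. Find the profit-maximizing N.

The marginal product of N is MP_N = 202 − 6N.
A price-taking firm hires until the value of the marginal product equals the wage: P·MP_N = w, so 20·(202 − 6N) = 80.
Then 202 − 6N = 4, giving N = 33.

N* = 33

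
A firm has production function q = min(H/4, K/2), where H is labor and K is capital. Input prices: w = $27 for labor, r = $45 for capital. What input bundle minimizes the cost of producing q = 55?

With a fixed-proportions technology, the cost-minimizing bundle uses no slack in either input: H/4 = K/2 = q.
So H = 4·55 = 220 and K = 2·55 = 110.

H* = 220, K* = 110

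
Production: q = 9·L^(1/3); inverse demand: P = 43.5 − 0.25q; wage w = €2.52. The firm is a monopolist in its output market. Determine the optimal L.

Marginal revenue from the inverse demand is MR = 43.5 − 0.5q.
The marginal product is MP_L = 3·L^(-2/3).
A monopolist hires until marginal revenue product equals the wage: MR·MP_L = w.
At L, q = 9·L^(1/3). Substituting and solving: (43.5 − 4.5·L^(1/3))·3·L^(-2/3) = 2.52 gives L = 125.

L* = 125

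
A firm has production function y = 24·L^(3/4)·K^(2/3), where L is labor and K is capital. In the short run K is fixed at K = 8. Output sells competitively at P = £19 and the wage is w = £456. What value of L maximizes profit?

With K = 8, MP_L = (3/4)·24·L^(-1/4)·8^(2/3) = 72·L^(-1/4).
Profit maximization for a price taker requires P·MP_L = w: 19·72·L^(-1/4) = 456.
So L^(-1/4) = 1/3, which gives L = 81.

L* = 81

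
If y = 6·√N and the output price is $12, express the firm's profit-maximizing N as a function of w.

N(w) = 1296/w²

MP_N = (1/2)·6·N^(-1/2) = 3·N^(-1/2).
Setting P·MP_N = w: 36·N^(-1/2) = w.
Solving for N: N^(-1/2) = w/36, so N = (36/w)^(2).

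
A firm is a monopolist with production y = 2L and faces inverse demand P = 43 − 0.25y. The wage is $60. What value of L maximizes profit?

Marginal revenue from the inverse demand is MR = 43 − 0.5y.
The marginal product is MP_L = 2.
A monopolist hires until marginal revenue product equals the wage: MR·MP_L = w.
(43 − L)·2 = 60, so L = 13.

L* = 13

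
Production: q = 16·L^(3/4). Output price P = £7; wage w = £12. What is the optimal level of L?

L* = 2401

MP_L = (3/4)·16·L^(-1/4) = 12·L^(-1/4).
Profit maximization for a price taker requires P·MP_L = w: 7·12·L^(-1/4) = 12.
So L^(-1/4) = 1/7, which gives L = 2401.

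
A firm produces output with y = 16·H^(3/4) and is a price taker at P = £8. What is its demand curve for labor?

H(w) = (96/w)^(4)

MP_H = (3/4)·16·H^(-1/4) = 12·H^(-1/4).
Setting P·MP_H = w: 96·H^(-1/4) = w.
Solving for H: H^(-1/4) = w/96, so H = (96/w)^(4).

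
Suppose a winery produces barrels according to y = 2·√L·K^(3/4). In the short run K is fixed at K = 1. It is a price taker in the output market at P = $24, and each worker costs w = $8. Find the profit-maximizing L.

L* = 9

With K = 1, MP_L = (1/2)·2·L^(-1/2)·1^(3/4) = L^(-1/2).
Profit maximization for a price taker requires P·MP_L = w: 24·L^(-1/2) = 8.
So L^(-1/2) = 1/3, which gives L = 9.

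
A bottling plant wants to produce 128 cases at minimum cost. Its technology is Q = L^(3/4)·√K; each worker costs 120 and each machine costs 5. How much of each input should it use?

L* = 16, K* = 256

Cost minimization requires the marginal rate of technical substitution to equal the input-price ratio: MP_L/MP_K = w/r.
Here MP_L/MP_K = (3/4)·(K/L)/(1/2) = 1.5·(K/L). Setting this equal to 120/5 = 24 gives K = 16L.
Substituting into Q = 128: L^(3/4)·(16L)^(1/2) = 128.
Solving, L = 16 and K = 256.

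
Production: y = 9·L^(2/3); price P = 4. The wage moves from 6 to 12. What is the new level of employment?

L* = 8

From P·MP_L = w with MP_L = 6·L^(-1/3), the labor demand is L(w) = (24/w)^(3).
At w = 6: L = 64. At w = 12: L = 8.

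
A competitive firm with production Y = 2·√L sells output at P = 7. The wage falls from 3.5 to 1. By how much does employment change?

From P·MP_L = w with MP_L = L^(-1/2), the labor demand is L(w) = (7/w)^(2).
At w = 3.5: L = 4. At w = 1: L = 49.
ΔL = 49 − 4 = 45.

ΔL = 45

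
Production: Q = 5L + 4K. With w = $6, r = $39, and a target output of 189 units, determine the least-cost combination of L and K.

L* = 37.8, K* = 0

The inputs are perfect substitutes, so the firm uses whichever has the lower cost per unit of output.
Cost per unit of output via L is w/5 = 1.2; via K it is r/4 = 9.75. L is cheaper.
Producing Q = 189 with L alone: L = 37.8, K = 0.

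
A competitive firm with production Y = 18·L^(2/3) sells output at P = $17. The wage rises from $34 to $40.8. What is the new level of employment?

L* = 125

From P·MP_L = w with MP_L = 12·L^(-1/3), the labor demand is L(w) = (204/w)^(3).
At w = 34: L = 216. At w = 40.8: L = 125.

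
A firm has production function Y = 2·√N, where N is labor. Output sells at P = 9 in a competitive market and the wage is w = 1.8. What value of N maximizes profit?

MP_N = (1/2)·2·N^(-1/2) = N^(-1/2).
Profit maximization for a price taker requires P·MP_N = w: 9·N^(-1/2) = 1.8.
So N^(-1/2) = 0.2, which gives N = 25.

N* = 25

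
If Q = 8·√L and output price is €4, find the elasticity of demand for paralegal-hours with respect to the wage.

ε = -2

MP_L = (1/2)·8·L^(-1/2), so P·MP_L = w gives 16·L^(-1/2) = w.
Solving, L(w) = (16/w)^(2). This is a constant-elasticity form: L ∝ w^(−2), so ε = −2.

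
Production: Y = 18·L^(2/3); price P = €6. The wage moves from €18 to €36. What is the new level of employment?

L* = 8

From P·MP_L = w with MP_L = 12·L^(-1/3), the labor demand is L(w) = (72/w)^(3).
At w = 18: L = 64. At w = 36: L = 8.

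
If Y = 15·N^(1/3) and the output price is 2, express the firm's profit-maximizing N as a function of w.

N(w) = (10/w)^(3/2)

MP_N = (1/3)·15·N^(-2/3) = 5·N^(-2/3).
Setting P·MP_N = w: 10·N^(-2/3) = w.
Solving for N: N^(-2/3) = w/10, so N = (10/w)^(3/2).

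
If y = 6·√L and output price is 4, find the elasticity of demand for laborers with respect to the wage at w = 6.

MP_L = (1/2)·6·L^(-1/2), so P·MP_L = w gives 12·L^(-1/2) = w.
Solving, L(w) = (12/w)^(2). This is a constant-elasticity form: L ∝ w^(−2), so ε = −2.

ε = -2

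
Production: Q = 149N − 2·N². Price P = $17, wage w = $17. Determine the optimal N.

N* = 37

The marginal product of N is MP_N = 149 − 4N.
A price-taking firm hires until the value of the marginal product equals the wage: P·MP_N = w, so 17·(149 − 4N) = 17.
Then 149 − 4N = 1, giving N = 37.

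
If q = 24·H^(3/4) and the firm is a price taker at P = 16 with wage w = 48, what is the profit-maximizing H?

MP_H = (3/4)·24·H^(-1/4) = 18·H^(-1/4).
Profit maximization for a price taker requires P·MP_H = w: 16·18·H^(-1/4) = 48.
So H^(-1/4) = 1/6, which gives H = 1296.

H* = 1296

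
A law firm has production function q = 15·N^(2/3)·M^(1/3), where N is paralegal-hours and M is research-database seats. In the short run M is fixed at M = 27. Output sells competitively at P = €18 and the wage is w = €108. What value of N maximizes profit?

With M = 27, MP_N = (2/3)·15·N^(-1/3)·27^(1/3) = 30·N^(-1/3).
Profit maximization for a price taker requires P·MP_N = w: 18·30·N^(-1/3) = 108.
So N^(-1/3) = 0.2, which gives N = 125.

N* = 125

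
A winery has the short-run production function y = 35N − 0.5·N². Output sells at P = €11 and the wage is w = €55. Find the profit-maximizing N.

The marginal product of N is MP_N = 35 − N.
A price-taking firm hires until the value of the marginal product equals the wage: P·MP_N = w, so 11·(35 − N) = 55.
Then 35 − N = 5, giving N = 30.

N* = 30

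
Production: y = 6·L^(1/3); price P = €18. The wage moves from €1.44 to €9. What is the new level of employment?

L* = 8

From P·MP_L = w with MP_L = 2·L^(-2/3), the labor demand is L(w) = (36/w)^(3/2).
At w = 1.44: L = 125. At w = 9: L = 8.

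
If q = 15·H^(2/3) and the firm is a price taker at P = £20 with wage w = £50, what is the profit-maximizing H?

H* = 64

MP_H = (2/3)·15·H^(-1/3) = 10·H^(-1/3).
Profit maximization for a price taker requires P·MP_H = w: 20·10·H^(-1/3) = 50.
So H^(-1/3) = 0.25, which gives H = 64.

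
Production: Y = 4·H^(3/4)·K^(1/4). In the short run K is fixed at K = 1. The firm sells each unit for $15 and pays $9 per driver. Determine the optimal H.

With K = 1, MP_H = (3/4)·4·H^(-1/4)·1^(1/4) = 3·H^(-1/4).
Profit maximization for a price taker requires P·MP_H = w: 15·3·H^(-1/4) = 9.
So H^(-1/4) = 0.2, which gives H = 625.

H* = 625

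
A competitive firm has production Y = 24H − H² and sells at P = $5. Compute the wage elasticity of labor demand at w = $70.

From P·MP_H = w with MP_H = 24 − 2H, labor demand is H(w) = (24 − w/5)/2.
dH/dw = −1/(10) = -0.1.
At w = 70, H = 5, so ε = (dH/dw)·(w/H) = (-0.1)·(70/5) = -1.4.

ε = -1.4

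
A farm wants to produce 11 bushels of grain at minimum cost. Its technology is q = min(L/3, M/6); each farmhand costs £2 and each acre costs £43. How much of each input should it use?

With a fixed-proportions technology, the cost-minimizing bundle uses no slack in either input: L/3 = M/6 = q.
So L = 3·11 = 33 and M = 6·11 = 66.

L* = 33, M* = 66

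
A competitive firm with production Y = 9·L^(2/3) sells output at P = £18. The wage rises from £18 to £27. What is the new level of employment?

From P·MP_L = w with MP_L = 6·L^(-1/3), the labor demand is L(w) = (108/w)^(3).
At w = 18: L = 216. At w = 27: L = 64.

L* = 64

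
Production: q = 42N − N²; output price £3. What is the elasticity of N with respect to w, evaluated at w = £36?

ε = -0.4

From P·MP_N = w with MP_N = 42 − 2N, labor demand is N(w) = (42 − w/3)/2.
dN/dw = −1/(6) = -1/6.
At w = 36, N = 15, so ε = (dN/dw)·(w/N) = (-1/6)·(36/15) = -0.4.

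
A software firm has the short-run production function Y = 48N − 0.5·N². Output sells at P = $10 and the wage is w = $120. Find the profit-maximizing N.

N* = 36

The marginal product of N is MP_N = 48 − N.
A price-taking firm hires until the value of the marginal product equals the wage: P·MP_N = w, so 10·(48 − N) = 120.
Then 48 − N = 12, giving N = 36.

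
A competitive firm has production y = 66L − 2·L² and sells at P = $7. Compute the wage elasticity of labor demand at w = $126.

From P·MP_L = w with MP_L = 66 − 4L, labor demand is L(w) = (66 − w/7)/4.
dL/dw = −1/(28) = -1/28.
At w = 126, L = 12, so ε = (dL/dw)·(w/L) = (-1/28)·(126/12) = -0.375.

ε = -0.375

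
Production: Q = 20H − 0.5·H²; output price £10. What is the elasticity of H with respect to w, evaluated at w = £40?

From P·MP_H = w with MP_H = 20 − H, labor demand is H(w) = 20 − w/10.
dH/dw = −1/(10) = -0.1.
At w = 40, H = 16, so ε = (dH/dw)·(w/H) = (-0.1)·(40/16) = -0.25.

ε = -0.25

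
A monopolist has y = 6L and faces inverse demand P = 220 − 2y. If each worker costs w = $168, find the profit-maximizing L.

Marginal revenue from the inverse demand is MR = 220 − 4y.
The marginal product is MP_L = 6.
A monopolist hires until marginal revenue product equals the wage: MR·MP_L = w.
(220 − 24L)·6 = 168, so L = 8.

L* = 8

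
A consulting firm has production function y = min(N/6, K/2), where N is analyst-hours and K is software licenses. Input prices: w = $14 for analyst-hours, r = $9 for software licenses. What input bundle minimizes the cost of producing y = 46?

With a fixed-proportions technology, the cost-minimizing bundle uses no slack in either input: N/6 = K/2 = y.
So N = 6·46 = 276 and K = 2·46 = 92.

N* = 276, K* = 92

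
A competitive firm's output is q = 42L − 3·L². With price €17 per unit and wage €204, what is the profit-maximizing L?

The marginal product of L is MP_L = 42 − 6L.
A price-taking firm hires until the value of the marginal product equals the wage: P·MP_L = w, so 17·(42 − 6L) = 204.
Then 42 − 6L = 12, giving L = 5.

L* = 5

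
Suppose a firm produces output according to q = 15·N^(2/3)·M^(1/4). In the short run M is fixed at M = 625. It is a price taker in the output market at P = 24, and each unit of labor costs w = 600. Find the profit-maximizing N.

With M = 625, MP_N = (2/3)·15·N^(-1/3)·625^(1/4) = 50·N^(-1/3).
Profit maximization for a price taker requires P·MP_N = w: 24·50·N^(-1/3) = 600.
So N^(-1/3) = 0.5, which gives N = 8.

N* = 8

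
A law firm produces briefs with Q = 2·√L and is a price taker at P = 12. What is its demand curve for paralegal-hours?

MP_L = (1/2)·2·L^(-1/2) = L^(-1/2).
Setting P·MP_L = w: 12·L^(-1/2) = w.
Solving for L: L^(-1/2) = w/12, so L = (12/w)^(2).

L(w) = 144/w²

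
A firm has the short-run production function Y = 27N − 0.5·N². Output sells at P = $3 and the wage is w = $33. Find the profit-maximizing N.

The marginal product of N is MP_N = 27 − N.
A price-taking firm hires until the value of the marginal product equals the wage: P·MP_N = w, so 3·(27 − N) = 33.
Then 27 − N = 11, giving N = 16.

N* = 16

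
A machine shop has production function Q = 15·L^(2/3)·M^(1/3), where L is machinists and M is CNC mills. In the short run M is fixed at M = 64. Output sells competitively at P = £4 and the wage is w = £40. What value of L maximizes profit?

L* = 64

With M = 64, MP_L = (2/3)·15·L^(-1/3)·64^(1/3) = 40·L^(-1/3).
Profit maximization for a price taker requires P·MP_L = w: 4·40·L^(-1/3) = 40.
So L^(-1/3) = 0.25, which gives L = 64.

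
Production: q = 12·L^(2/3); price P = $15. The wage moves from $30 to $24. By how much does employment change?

From P·MP_L = w with MP_L = 8·L^(-1/3), the labor demand is L(w) = (120/w)^(3).
At w = 30: L = 64. At w = 24: L = 125.
ΔL = 125 − 64 = 61.

ΔL = 61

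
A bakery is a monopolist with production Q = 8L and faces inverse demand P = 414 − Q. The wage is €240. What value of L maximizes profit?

L* = 24

Marginal revenue from the inverse demand is MR = 414 − 2Q.
The marginal product is MP_L = 8.
A monopolist hires until marginal revenue product equals the wage: MR·MP_L = w.
(414 − 16L)·8 = 240, so L = 24.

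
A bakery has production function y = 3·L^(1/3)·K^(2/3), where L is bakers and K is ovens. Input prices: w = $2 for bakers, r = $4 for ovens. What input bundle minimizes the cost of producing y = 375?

Cost minimization requires the marginal rate of technical substitution to equal the input-price ratio: MP_L/MP_K = w/r.
Here MP_L/MP_K = (1/3)·(K/L)/(2/3) = 0.5·(K/L). Setting this equal to 2/4 = 0.5 gives K = L.
Substituting into y = 375: 3·L^(1/3)·(L)^(2/3) = 375.
Solving, L = 125 and K = 125.

L* = 125, K* = 125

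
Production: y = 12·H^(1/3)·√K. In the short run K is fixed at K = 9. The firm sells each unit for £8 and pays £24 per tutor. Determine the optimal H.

With K = 9, MP_H = (1/3)·12·H^(-2/3)·9^(1/2) = 12·H^(-2/3).
Profit maximization for a price taker requires P·MP_H = w: 8·12·H^(-2/3) = 24.
So H^(-2/3) = 0.25, which gives H = 8.

H* = 8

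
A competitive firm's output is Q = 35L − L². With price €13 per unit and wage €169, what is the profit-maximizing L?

L* = 11

The marginal product of L is MP_L = 35 − 2L.
A price-taking firm hires until the value of the marginal product equals the wage: P·MP_L = w, so 13·(35 − 2L) = 169.
Then 35 − 2L = 13, giving L = 11.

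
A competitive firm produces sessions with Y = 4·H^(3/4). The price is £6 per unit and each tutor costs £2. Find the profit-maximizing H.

MP_H = (3/4)·4·H^(-1/4) = 3·H^(-1/4).
Profit maximization for a price taker requires P·MP_H = w: 6·3·H^(-1/4) = 2.
So H^(-1/4) = 1/9, which gives H = 6561.

H* = 6561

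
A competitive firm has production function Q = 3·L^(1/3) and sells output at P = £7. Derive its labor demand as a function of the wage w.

MP_L = (1/3)·3·L^(-2/3) = L^(-2/3).
Setting P·MP_L = w: 7·L^(-2/3) = w.
Solving for L: L^(-2/3) = w/7, so L = (7/w)^(3/2).

L(w) = (7/w)^(3/2)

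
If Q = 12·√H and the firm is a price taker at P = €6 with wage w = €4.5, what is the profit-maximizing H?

MP_H = (1/2)·12·H^(-1/2) = 6·H^(-1/2).
Profit maximization for a price taker requires P·MP_H = w: 6·6·H^(-1/2) = 4.5.
So H^(-1/2) = 0.125, which gives H = 64.

H* = 64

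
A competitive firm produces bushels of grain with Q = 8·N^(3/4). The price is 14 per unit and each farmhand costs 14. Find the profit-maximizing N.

N* = 1296

MP_N = (3/4)·8·N^(-1/4) = 6·N^(-1/4).
Profit maximization for a price taker requires P·MP_N = w: 14·6·N^(-1/4) = 14.
So N^(-1/4) = 1/6, which gives N = 1296.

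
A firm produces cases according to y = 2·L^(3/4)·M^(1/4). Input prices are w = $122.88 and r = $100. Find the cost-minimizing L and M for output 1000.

Cost minimization requires the marginal rate of technical substitution to equal the input-price ratio: MP_L/MP_M = w/r.
Here MP_L/MP_M = (3/4)·(M/L)/(1/4) = 3·(M/L). Setting this equal to 122.88/100 = 1.2288 gives M = 0.4096L.
Substituting into y = 1000: 2·L^(3/4)·(0.4096L)^(1/4) = 1000.
Solving, L = 625 and M = 256.

L* = 625, M* = 256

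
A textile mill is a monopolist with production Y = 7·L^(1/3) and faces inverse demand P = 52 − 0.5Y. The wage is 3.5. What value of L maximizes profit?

L* = 64

Marginal revenue from the inverse demand is MR = 52 − Y.
The marginal product is MP_L = (7/3)·L^(-2/3).
A monopolist hires until marginal revenue product equals the wage: MR·MP_L = w.
At L, Y = 7·L^(1/3). Substituting and solving: (52 − 7·L^(1/3))·(7/3)·L^(-2/3) = 3.5 gives L = 64.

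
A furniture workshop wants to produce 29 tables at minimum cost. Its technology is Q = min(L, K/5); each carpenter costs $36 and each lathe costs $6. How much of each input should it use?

L* = 29, K* = 145

With a fixed-proportions technology, the cost-minimizing bundle uses no slack in either input: L = K/5 = Q.
So L = 29 and K = 5·29 = 145.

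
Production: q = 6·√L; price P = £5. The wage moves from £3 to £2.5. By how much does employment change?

ΔL = 11

From P·MP_L = w with MP_L = 3·L^(-1/2), the labor demand is L(w) = (15/w)^(2).
At w = 3: L = 25. At w = 2.5: L = 36.
ΔL = 36 − 25 = 11.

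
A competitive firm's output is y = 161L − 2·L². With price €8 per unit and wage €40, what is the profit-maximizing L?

L* = 39

The marginal product of L is MP_L = 161 − 4L.
A price-taking firm hires until the value of the marginal product equals the wage: P·MP_L = w, so 8·(161 − 4L) = 40.
Then 161 − 4L = 5, giving L = 39.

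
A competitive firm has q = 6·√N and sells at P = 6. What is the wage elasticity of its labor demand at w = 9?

MP_N = (1/2)·6·N^(-1/2), so P·MP_N = w gives 18·N^(-1/2) = w.
Solving, N(w) = (18/w)^(2). This is a constant-elasticity form: N ∝ w^(−2), so ε = −2.

ε = -2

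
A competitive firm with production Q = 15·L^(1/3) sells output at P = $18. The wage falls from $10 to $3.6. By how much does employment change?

From P·MP_L = w with MP_L = 5·L^(-2/3), the labor demand is L(w) = (90/w)^(3/2).
At w = 10: L = 27. At w = 3.6: L = 125.
ΔL = 125 − 27 = 98.

ΔL = 98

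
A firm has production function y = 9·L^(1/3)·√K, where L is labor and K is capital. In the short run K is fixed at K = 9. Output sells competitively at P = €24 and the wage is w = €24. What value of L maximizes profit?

With K = 9, MP_L = (1/3)·9·L^(-2/3)·9^(1/2) = 9·L^(-2/3).
Profit maximization for a price taker requires P·MP_L = w: 24·9·L^(-2/3) = 24.
So L^(-2/3) = 1/9, which gives L = 27.

L* = 27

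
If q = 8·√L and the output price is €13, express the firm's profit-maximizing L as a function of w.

MP_L = (1/2)·8·L^(-1/2) = 4·L^(-1/2).
Setting P·MP_L = w: 52·L^(-1/2) = w.
Solving for L: L^(-1/2) = w/52, so L = (52/w)^(2).

L(w) = 2704/w²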